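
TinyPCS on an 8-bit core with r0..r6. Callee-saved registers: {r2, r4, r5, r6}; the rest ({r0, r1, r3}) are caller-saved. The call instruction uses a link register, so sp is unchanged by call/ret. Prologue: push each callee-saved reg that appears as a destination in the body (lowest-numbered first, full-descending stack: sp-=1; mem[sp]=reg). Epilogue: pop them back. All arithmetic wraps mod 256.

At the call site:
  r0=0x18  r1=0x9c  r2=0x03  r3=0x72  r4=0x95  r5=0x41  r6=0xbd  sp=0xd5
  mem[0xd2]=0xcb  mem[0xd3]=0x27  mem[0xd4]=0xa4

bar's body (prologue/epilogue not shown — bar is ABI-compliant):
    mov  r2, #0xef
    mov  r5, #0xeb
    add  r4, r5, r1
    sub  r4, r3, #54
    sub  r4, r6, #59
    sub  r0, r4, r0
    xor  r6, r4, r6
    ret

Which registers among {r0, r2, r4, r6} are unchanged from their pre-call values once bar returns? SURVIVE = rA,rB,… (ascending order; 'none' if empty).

SURVIVE = r2,r4,r6

prologue: push r2 -> mem[0xd4]=0x03, sp=0xd4
prologue: push r4 -> mem[0xd3]=0x95, sp=0xd3
prologue: push r5 -> mem[0xd2]=0x41, sp=0xd2
prologue: push r6 -> mem[0xd1]=0xbd, sp=0xd1
body[0] mov  r2, #0xef -> r2=0xef
body[1] mov  r5, #0xeb -> r5=0xeb
body[2] add  r4, r5, r1 -> r4=0x87
body[3] sub  r4, r3, #54 -> r4=0x3c
body[4] sub  r4, r6, #59 -> r4=0x82
body[5] sub  r0, r4, r0 -> r0=0x6a
body[6] xor  r6, r4, r6 -> r6=0x3f
epilogue: pop r6=0xbd, sp=0xd2
epilogue: pop r5=0x41, sp=0xd3
epilogue: pop r4=0x95, sp=0xd4
epilogue: pop r2=0x03, sp=0xd5
r0: caller-saved, written=True
r2: callee-saved, written=True
r4: callee-saved, written=True
r6: callee-saved, written=True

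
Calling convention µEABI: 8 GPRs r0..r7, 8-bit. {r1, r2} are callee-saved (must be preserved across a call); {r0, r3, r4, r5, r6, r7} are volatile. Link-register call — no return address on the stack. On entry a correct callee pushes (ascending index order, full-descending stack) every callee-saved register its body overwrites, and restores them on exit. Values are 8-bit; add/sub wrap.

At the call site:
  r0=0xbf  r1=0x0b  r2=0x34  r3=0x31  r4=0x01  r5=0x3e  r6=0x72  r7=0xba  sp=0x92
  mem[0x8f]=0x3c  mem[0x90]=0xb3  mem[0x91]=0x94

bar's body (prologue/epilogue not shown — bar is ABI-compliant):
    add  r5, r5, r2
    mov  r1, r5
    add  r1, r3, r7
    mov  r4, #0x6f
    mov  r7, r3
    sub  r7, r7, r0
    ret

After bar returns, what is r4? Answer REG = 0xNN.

REG = 0x6f

prologue: push r1 → mem[0x91]=0x0b, sp=0x91
body[0] add  r5, r5, r2 → r5=0x72
body[1] mov  r1, r5 → r1=0x72
body[2] add  r1, r3, r7 → r1=0xeb
body[3] mov  r4, #0x6f → r4=0x6f
body[4] mov  r7, r3 → r7=0x31
body[5] sub  r7, r7, r0 → r7=0x72
epilogue: pop r1=0x0b, sp=0x92
r4 is caller-saved → body value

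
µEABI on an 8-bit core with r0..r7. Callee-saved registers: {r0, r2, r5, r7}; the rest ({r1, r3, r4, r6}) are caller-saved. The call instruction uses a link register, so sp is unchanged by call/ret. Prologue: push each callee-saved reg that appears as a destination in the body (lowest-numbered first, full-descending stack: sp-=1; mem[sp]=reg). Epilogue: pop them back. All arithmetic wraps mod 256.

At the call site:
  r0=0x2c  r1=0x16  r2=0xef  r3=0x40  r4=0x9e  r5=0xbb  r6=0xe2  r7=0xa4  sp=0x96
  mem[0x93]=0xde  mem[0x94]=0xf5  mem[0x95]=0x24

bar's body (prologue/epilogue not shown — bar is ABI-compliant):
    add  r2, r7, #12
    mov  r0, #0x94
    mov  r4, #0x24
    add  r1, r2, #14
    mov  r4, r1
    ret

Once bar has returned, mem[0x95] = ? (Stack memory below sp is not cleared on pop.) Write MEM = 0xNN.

MEM = 0x2c

prologue: push r0 → mem[0x95]=0x2c, sp=0x95
prologue: push r2 → mem[0x94]=0xef, sp=0x94
body[0] add  r2, r7, #12 → r2=0xb0
body[1] mov  r0, #0x94 → r0=0x94
body[2] mov  r4, #0x24 → r4=0x24
body[3] add  r1, r2, #14 → r1=0xbe
body[4] mov  r4, r1 → r4=0xbe
epilogue: pop r2=0xef, sp=0x95
epilogue: pop r0=0x2c, sp=0x96
prologue pushed ['r0', 'r2'] at ['0x95', '0x94']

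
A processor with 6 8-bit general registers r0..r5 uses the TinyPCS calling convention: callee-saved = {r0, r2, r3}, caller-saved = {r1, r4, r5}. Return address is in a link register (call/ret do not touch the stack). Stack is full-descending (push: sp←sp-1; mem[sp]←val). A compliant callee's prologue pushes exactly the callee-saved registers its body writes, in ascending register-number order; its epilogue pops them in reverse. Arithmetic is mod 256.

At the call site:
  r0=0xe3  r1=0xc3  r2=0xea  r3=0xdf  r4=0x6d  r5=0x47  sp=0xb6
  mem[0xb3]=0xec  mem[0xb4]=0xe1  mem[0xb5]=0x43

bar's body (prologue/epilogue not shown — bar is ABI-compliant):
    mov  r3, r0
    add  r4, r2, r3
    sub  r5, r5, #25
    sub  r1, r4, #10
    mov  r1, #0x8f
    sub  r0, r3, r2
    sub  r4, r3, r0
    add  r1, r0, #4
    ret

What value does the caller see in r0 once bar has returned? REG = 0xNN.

REG = 0xe3

prologue: push r0 -> mem[0xb5]=0xe3, sp=0xb5
prologue: push r3 -> mem[0xb4]=0xdf, sp=0xb4
body[0] mov  r3, r0 -> r3=0xe3
body[1] add  r4, r2, r3 -> r4=0xcd
body[2] sub  r5, r5, #25 -> r5=0x2e
body[3] sub  r1, r4, #10 -> r1=0xc3
body[4] mov  r1, #0x8f -> r1=0x8f
body[5] sub  r0, r3, r2 -> r0=0xf9
body[6] sub  r4, r3, r0 -> r4=0xea
body[7] add  r1, r0, #4 -> r1=0xfd
epilogue: pop r3=0xdf, sp=0xb5
epilogue: pop r0=0xe3, sp=0xb6
r0 is callee-saved -> restored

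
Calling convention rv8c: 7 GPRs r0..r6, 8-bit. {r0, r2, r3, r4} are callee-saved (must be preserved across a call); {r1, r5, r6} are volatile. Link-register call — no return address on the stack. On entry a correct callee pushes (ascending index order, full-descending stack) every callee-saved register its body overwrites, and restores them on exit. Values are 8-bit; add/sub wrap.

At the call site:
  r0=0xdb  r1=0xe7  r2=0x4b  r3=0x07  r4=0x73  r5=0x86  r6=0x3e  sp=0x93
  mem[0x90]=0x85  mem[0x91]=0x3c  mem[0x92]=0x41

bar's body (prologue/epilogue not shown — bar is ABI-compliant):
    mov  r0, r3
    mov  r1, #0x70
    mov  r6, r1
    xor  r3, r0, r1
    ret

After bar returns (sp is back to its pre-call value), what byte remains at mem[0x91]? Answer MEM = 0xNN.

MEM = 0x07

prologue: push r0 -> mem[0x92]=0xdb, sp=0x92
prologue: push r3 -> mem[0x91]=0x07, sp=0x91
body[0] mov  r0, r3 -> r0=0x07
body[1] mov  r1, #0x70 -> r1=0x70
body[2] mov  r6, r1 -> r6=0x70
body[3] xor  r3, r0, r1 -> r3=0x77
epilogue: pop r3=0x07, sp=0x92
epilogue: pop r0=0xdb, sp=0x93
prologue pushed ['r0', 'r3'] at ['0x92', '0x91']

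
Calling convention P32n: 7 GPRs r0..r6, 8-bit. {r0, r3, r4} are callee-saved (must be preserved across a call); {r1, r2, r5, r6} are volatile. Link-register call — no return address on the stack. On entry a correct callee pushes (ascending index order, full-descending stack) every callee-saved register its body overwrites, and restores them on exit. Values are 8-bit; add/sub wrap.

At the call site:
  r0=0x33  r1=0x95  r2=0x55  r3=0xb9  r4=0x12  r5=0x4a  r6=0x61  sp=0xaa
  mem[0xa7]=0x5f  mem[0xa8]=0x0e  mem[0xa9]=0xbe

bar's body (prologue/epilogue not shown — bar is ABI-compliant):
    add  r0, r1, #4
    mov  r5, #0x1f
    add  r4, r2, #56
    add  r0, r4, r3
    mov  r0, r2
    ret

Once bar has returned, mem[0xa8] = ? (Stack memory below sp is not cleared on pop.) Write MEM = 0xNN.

prologue: push r0 -> mem[0xa9]=0x33, sp=0xa9
prologue: push r4 -> mem[0xa8]=0x12, sp=0xa8
body[0] add  r0, r1, #4 -> r0=0x99
body[1] mov  r5, #0x1f -> r5=0x1f
body[2] add  r4, r2, #56 -> r4=0x8d
body[3] add  r0, r4, r3 -> r0=0x46
body[4] mov  r0, r2 -> r0=0x55
epilogue: pop r4=0x12, sp=0xa9
epilogue: pop r0=0x33, sp=0xaa
prologue pushed ['r0', 'r4'] at ['0xa9', '0xa8']

MEM = 0x12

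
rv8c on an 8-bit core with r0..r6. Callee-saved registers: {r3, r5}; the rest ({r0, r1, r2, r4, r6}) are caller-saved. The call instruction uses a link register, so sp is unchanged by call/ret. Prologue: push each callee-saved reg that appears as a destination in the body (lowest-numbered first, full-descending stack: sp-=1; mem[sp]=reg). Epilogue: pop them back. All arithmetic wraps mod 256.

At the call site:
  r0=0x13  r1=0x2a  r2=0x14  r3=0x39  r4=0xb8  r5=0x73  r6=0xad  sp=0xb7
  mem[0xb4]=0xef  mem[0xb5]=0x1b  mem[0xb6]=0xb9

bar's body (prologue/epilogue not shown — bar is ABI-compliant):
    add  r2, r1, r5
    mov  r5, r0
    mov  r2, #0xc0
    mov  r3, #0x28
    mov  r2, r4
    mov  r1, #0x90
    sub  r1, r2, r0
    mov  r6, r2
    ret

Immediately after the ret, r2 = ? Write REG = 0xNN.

prologue: push r3 -> mem[0xb6]=0x39, sp=0xb6
prologue: push r5 -> mem[0xb5]=0x73, sp=0xb5
body[0] add  r2, r1, r5 -> r2=0x9d
body[1] mov  r5, r0 -> r5=0x13
body[2] mov  r2, #0xc0 -> r2=0xc0
body[3] mov  r3, #0x28 -> r3=0x28
body[4] mov  r2, r4 -> r2=0xb8
body[5] mov  r1, #0x90 -> r1=0x90
body[6] sub  r1, r2, r0 -> r1=0xa5
body[7] mov  r6, r2 -> r6=0xb8
epilogue: pop r5=0x73, sp=0xb6
epilogue: pop r3=0x39, sp=0xb7
r2 is caller-saved -> body value

REG = 0xb8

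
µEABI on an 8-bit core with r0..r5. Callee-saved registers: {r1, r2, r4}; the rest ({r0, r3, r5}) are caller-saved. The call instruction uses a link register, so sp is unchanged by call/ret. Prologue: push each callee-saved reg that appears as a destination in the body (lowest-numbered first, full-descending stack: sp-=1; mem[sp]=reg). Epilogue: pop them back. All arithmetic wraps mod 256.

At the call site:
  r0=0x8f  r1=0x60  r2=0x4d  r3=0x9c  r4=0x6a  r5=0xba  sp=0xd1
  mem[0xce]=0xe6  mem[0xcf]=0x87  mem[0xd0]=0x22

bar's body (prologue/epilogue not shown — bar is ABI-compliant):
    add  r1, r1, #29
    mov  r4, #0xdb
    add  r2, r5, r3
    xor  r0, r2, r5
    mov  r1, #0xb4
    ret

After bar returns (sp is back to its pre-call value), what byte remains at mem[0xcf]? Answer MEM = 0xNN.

MEM = 0x4d

prologue: push r1 → mem[0xd0]=0x60, sp=0xd0
prologue: push r2 → mem[0xcf]=0x4d, sp=0xcf
prologue: push r4 → mem[0xce]=0x6a, sp=0xce
body[0] add  r1, r1, #29 → r1=0x7d
body[1] mov  r4, #0xdb → r4=0xdb
body[2] add  r2, r5, r3 → r2=0x56
body[3] xor  r0, r2, r5 → r0=0xec
body[4] mov  r1, #0xb4 → r1=0xb4
epilogue: pop r4=0x6a, sp=0xcf
epilogue: pop r2=0x4d, sp=0xd0
epilogue: pop r1=0x60, sp=0xd1
prologue pushed ['r1', 'r2', 'r4'] at ['0xd0', '0xcf', '0xce']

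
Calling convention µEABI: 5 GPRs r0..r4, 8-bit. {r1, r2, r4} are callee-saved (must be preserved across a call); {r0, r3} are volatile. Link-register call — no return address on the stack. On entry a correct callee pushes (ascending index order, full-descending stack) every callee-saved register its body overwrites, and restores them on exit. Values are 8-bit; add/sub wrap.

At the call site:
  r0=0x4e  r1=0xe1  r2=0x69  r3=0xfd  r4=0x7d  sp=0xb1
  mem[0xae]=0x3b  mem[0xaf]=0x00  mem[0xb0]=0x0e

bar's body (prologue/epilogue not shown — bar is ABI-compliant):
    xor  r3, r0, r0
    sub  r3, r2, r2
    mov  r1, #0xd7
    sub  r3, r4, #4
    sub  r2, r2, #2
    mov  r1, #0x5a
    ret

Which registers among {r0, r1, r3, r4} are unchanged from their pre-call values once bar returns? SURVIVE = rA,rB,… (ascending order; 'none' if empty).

SURVIVE = r0,r1,r4

prologue: push r1 → mem[0xb0]=0xe1, sp=0xb0
prologue: push r2 → mem[0xaf]=0x69, sp=0xaf
body[0] xor  r3, r0, r0 → r3=0x00
body[1] sub  r3, r2, r2 → r3=0x00
body[2] mov  r1, #0xd7 → r1=0xd7
body[3] sub  r3, r4, #4 → r3=0x79
body[4] sub  r2, r2, #2 → r2=0x67
body[5] mov  r1, #0x5a → r1=0x5a
epilogue: pop r2=0x69, sp=0xb0
epilogue: pop r1=0xe1, sp=0xb1
r0: caller-saved, written=False
r1: callee-saved, written=True
r3: caller-saved, written=True
r4: callee-saved, written=False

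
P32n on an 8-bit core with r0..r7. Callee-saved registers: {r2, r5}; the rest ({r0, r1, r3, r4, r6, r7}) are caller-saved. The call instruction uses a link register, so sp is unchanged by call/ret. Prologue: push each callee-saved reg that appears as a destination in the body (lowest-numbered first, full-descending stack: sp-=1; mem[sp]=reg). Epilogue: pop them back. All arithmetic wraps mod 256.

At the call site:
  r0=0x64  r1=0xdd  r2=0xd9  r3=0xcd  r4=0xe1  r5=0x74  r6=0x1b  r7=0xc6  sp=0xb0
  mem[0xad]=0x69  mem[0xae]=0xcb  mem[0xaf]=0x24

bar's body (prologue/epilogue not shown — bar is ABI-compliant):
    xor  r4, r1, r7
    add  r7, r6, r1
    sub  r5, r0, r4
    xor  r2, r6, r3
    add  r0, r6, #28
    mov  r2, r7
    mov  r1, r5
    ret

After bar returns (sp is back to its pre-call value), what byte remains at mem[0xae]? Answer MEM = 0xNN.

MEM = 0x74

prologue: push r2 -> mem[0xaf]=0xd9, sp=0xaf
prologue: push r5 -> mem[0xae]=0x74, sp=0xae
body[0] xor  r4, r1, r7 -> r4=0x1b
body[1] add  r7, r6, r1 -> r7=0xf8
body[2] sub  r5, r0, r4 -> r5=0x49
body[3] xor  r2, r6, r3 -> r2=0xd6
body[4] add  r0, r6, #28 -> r0=0x37
body[5] mov  r2, r7 -> r2=0xf8
body[6] mov  r1, r5 -> r1=0x49
epilogue: pop r5=0x74, sp=0xaf
epilogue: pop r2=0xd9, sp=0xb0
prologue pushed ['r2', 'r5'] at ['0xaf', '0xae']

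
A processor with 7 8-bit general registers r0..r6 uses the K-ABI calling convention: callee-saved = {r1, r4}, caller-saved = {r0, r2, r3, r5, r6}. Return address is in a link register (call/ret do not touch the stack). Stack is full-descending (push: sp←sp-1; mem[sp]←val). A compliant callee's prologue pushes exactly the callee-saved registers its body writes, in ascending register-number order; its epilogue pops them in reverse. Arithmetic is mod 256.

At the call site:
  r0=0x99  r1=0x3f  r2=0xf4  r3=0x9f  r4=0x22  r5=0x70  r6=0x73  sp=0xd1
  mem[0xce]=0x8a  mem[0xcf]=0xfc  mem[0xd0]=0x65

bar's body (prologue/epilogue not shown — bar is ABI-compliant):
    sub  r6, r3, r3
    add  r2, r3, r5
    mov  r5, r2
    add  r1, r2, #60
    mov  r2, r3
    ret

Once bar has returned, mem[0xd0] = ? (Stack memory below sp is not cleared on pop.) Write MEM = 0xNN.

MEM = 0x3f

prologue: push r1 → mem[0xd0]=0x3f, sp=0xd0
body[0] sub  r6, r3, r3 → r6=0x00
body[1] add  r2, r3, r5 → r2=0x0f
body[2] mov  r5, r2 → r5=0x0f
body[3] add  r1, r2, #60 → r1=0x4b
body[4] mov  r2, r3 → r2=0x9f
epilogue: pop r1=0x3f, sp=0xd1
prologue pushed ['r1'] at ['0xd0']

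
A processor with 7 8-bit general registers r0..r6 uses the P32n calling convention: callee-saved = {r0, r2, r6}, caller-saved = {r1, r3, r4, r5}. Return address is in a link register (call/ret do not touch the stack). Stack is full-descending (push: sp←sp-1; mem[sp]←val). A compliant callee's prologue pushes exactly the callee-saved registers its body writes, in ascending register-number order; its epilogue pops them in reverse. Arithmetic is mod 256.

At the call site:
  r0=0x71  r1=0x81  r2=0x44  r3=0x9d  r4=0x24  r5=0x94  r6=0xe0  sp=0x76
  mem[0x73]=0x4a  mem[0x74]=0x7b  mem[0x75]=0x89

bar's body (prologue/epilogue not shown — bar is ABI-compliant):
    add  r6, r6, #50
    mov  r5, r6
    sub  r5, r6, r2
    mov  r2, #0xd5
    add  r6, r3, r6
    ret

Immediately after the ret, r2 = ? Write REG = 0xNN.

prologue: push r2 → mem[0x75]=0x44, sp=0x75
prologue: push r6 → mem[0x74]=0xe0, sp=0x74
body[0] add  r6, r6, #50 → r6=0x12
body[1] mov  r5, r6 → r5=0x12
body[2] sub  r5, r6, r2 → r5=0xce
body[3] mov  r2, #0xd5 → r2=0xd5
body[4] add  r6, r3, r6 → r6=0xaf
epilogue: pop r6=0xe0, sp=0x75
epilogue: pop r2=0x44, sp=0x76
r2 is callee-saved → restored

REG = 0x44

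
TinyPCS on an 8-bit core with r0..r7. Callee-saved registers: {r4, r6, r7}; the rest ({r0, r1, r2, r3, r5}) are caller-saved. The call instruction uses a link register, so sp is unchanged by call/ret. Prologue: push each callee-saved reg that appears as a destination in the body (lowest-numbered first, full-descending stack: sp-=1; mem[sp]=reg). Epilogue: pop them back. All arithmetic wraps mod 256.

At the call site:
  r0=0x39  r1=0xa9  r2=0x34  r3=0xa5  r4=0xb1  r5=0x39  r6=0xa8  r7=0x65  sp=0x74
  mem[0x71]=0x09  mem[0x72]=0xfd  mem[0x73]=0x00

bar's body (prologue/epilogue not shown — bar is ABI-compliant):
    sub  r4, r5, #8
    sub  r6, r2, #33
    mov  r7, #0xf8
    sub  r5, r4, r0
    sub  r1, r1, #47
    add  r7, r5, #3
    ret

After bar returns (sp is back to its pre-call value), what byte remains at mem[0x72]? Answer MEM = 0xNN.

MEM = 0xa8

prologue: push r4 → mem[0x73]=0xb1, sp=0x73
prologue: push r6 → mem[0x72]=0xa8, sp=0x72
prologue: push r7 → mem[0x71]=0x65, sp=0x71
body[0] sub  r4, r5, #8 → r4=0x31
body[1] sub  r6, r2, #33 → r6=0x13
body[2] mov  r7, #0xf8 → r7=0xf8
body[3] sub  r5, r4, r0 → r5=0xf8
body[4] sub  r1, r1, #47 → r1=0x7a
body[5] add  r7, r5, #3 → r7=0xfb
epilogue: pop r7=0x65, sp=0x72
epilogue: pop r6=0xa8, sp=0x73
epilogue: pop r4=0xb1, sp=0x74
prologue pushed ['r4', 'r6', 'r7'] at ['0x73', '0x72', '0x71']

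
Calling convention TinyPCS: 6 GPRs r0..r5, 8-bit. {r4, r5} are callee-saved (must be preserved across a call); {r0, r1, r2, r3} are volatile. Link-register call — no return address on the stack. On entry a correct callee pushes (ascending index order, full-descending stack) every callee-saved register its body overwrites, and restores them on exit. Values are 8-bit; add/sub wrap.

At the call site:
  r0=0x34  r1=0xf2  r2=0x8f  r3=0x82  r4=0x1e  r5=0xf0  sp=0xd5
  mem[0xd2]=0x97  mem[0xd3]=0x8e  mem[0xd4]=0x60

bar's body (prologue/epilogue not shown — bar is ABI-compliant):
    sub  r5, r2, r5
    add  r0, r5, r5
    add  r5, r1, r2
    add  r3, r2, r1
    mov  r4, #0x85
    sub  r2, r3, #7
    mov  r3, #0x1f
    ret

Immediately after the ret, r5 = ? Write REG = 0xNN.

prologue: push r4 → mem[0xd4]=0x1e, sp=0xd4
prologue: push r5 → mem[0xd3]=0xf0, sp=0xd3
body[0] sub  r5, r2, r5 → r5=0x9f
body[1] add  r0, r5, r5 → r0=0x3e
body[2] add  r5, r1, r2 → r5=0x81
body[3] add  r3, r2, r1 → r3=0x81
body[4] mov  r4, #0x85 → r4=0x85
body[5] sub  r2, r3, #7 → r2=0x7a
body[6] mov  r3, #0x1f → r3=0x1f
epilogue: pop r5=0xf0, sp=0xd4
epilogue: pop r4=0x1e, sp=0xd5
r5 is callee-saved → restored

REG = 0xf0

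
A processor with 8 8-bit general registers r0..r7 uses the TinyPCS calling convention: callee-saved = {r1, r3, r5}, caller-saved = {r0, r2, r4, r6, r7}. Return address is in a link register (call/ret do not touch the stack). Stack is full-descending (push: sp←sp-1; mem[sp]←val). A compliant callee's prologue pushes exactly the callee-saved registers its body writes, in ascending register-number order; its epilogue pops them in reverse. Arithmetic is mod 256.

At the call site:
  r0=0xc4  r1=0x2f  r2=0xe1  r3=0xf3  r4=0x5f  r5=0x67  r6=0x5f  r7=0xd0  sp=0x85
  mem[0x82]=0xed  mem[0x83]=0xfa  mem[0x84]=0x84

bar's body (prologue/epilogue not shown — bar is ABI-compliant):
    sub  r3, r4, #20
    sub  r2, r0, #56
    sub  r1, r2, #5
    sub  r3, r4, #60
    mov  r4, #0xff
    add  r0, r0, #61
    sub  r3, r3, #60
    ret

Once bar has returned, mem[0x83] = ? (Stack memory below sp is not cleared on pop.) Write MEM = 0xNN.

prologue: push r1 → mem[0x84]=0x2f, sp=0x84
prologue: push r3 → mem[0x83]=0xf3, sp=0x83
body[0] sub  r3, r4, #20 → r3=0x4b
body[1] sub  r2, r0, #56 → r2=0x8c
body[2] sub  r1, r2, #5 → r1=0x87
body[3] sub  r3, r4, #60 → r3=0x23
body[4] mov  r4, #0xff → r4=0xff
body[5] add  r0, r0, #61 → r0=0x01
body[6] sub  r3, r3, #60 → r3=0xe7
epilogue: pop r3=0xf3, sp=0x84
epilogue: pop r1=0x2f, sp=0x85
prologue pushed ['r1', 'r3'] at ['0x84', '0x83']

MEM = 0xf3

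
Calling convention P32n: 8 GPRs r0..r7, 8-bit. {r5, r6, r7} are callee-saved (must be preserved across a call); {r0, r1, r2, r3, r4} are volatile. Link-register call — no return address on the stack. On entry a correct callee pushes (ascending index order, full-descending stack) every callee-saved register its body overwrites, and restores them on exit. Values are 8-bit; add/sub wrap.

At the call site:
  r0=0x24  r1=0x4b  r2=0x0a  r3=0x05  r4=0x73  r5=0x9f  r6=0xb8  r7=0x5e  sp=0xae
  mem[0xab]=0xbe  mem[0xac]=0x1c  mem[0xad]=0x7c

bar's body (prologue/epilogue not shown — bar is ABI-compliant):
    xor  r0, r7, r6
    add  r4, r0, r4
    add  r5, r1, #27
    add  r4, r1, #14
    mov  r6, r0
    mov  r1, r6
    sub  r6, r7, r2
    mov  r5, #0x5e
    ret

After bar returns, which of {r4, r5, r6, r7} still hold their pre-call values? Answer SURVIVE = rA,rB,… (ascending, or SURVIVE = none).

prologue: push r5 -> mem[0xad]=0x9f, sp=0xad
prologue: push r6 -> mem[0xac]=0xb8, sp=0xac
body[0] xor  r0, r7, r6 -> r0=0xe6
body[1] add  r4, r0, r4 -> r4=0x59
body[2] add  r5, r1, #27 -> r5=0x66
body[3] add  r4, r1, #14 -> r4=0x59
body[4] mov  r6, r0 -> r6=0xe6
body[5] mov  r1, r6 -> r1=0xe6
body[6] sub  r6, r7, r2 -> r6=0x54
body[7] mov  r5, #0x5e -> r5=0x5e
epilogue: pop r6=0xb8, sp=0xad
epilogue: pop r5=0x9f, sp=0xae
r4: caller-saved, written=True
r5: callee-saved, written=True
r6: callee-saved, written=True
r7: callee-saved, written=False

SURVIVE = r5,r6,r7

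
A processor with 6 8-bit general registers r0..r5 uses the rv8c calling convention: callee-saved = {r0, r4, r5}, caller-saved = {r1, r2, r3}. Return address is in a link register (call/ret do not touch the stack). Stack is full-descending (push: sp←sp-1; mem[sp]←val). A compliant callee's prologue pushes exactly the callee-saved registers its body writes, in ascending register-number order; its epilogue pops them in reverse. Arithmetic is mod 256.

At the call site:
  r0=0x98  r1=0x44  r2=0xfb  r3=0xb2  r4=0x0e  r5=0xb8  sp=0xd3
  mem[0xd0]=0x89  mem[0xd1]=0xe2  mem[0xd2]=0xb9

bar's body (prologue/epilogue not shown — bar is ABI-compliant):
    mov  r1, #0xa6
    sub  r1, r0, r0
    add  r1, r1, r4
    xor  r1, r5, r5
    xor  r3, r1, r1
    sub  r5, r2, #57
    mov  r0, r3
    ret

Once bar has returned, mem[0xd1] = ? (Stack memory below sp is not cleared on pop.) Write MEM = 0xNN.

MEM = 0xb8

prologue: push r0 → mem[0xd2]=0x98, sp=0xd2
prologue: push r5 → mem[0xd1]=0xb8, sp=0xd1
body[0] mov  r1, #0xa6 → r1=0xa6
body[1] sub  r1, r0, r0 → r1=0x00
body[2] add  r1, r1, r4 → r1=0x0e
body[3] xor  r1, r5, r5 → r1=0x00
body[4] xor  r3, r1, r1 → r3=0x00
body[5] sub  r5, r2, #57 → r5=0xc2
body[6] mov  r0, r3 → r0=0x00
epilogue: pop r5=0xb8, sp=0xd2
epilogue: pop r0=0x98, sp=0xd3
prologue pushed ['r0', 'r5'] at ['0xd2', '0xd1']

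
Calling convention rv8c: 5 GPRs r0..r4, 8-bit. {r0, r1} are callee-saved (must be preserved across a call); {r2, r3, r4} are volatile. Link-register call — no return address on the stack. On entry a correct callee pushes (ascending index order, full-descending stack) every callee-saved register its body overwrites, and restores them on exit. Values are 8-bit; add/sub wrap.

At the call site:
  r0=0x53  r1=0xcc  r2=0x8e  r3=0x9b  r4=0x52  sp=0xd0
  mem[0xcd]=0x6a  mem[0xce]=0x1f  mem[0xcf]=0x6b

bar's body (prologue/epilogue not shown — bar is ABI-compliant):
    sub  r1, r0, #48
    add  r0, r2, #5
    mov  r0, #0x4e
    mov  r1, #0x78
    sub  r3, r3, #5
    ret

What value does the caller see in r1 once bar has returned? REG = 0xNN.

prologue: push r0 -> mem[0xcf]=0x53, sp=0xcf
prologue: push r1 -> mem[0xce]=0xcc, sp=0xce
body[0] sub  r1, r0, #48 -> r1=0x23
body[1] add  r0, r2, #5 -> r0=0x93
body[2] mov  r0, #0x4e -> r0=0x4e
body[3] mov  r1, #0x78 -> r1=0x78
body[4] sub  r3, r3, #5 -> r3=0x96
epilogue: pop r1=0xcc, sp=0xcf
epilogue: pop r0=0x53, sp=0xd0
r1 is callee-saved -> restored

REG = 0xcc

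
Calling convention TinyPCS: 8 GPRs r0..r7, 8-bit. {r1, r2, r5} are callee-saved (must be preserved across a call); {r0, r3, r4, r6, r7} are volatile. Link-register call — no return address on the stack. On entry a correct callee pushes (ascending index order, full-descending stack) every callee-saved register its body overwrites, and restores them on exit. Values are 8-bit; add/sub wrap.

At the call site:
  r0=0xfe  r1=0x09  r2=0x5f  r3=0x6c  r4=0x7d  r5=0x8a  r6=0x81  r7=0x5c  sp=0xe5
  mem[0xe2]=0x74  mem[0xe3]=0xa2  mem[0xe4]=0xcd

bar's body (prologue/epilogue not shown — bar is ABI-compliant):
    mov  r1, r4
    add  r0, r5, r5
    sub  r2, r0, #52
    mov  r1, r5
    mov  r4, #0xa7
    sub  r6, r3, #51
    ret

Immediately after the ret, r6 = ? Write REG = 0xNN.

REG = 0x39

prologue: push r1 -> mem[0xe4]=0x09, sp=0xe4
prologue: push r2 -> mem[0xe3]=0x5f, sp=0xe3
body[0] mov  r1, r4 -> r1=0x7d
body[1] add  r0, r5, r5 -> r0=0x14
body[2] sub  r2, r0, #52 -> r2=0xe0
body[3] mov  r1, r5 -> r1=0x8a
body[4] mov  r4, #0xa7 -> r4=0xa7
body[5] sub  r6, r3, #51 -> r6=0x39
epilogue: pop r2=0x5f, sp=0xe4
epilogue: pop r1=0x09, sp=0xe5
r6 is caller-saved -> body value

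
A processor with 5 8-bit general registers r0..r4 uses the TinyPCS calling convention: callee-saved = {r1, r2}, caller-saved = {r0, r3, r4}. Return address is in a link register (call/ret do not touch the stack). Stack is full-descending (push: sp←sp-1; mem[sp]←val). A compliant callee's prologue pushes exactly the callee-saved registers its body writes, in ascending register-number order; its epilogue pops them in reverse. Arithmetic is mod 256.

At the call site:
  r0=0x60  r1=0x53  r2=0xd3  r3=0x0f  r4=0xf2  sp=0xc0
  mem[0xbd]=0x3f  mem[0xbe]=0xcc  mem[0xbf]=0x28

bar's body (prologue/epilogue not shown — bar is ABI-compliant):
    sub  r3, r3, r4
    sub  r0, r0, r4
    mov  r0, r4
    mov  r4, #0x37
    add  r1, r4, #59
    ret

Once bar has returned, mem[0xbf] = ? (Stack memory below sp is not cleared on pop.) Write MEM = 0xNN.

MEM = 0x53

prologue: push r1 -> mem[0xbf]=0x53, sp=0xbf
body[0] sub  r3, r3, r4 -> r3=0x1d
body[1] sub  r0, r0, r4 -> r0=0x6e
body[2] mov  r0, r4 -> r0=0xf2
body[3] mov  r4, #0x37 -> r4=0x37
body[4] add  r1, r4, #59 -> r1=0x72
epilogue: pop r1=0x53, sp=0xc0
prologue pushed ['r1'] at ['0xbf']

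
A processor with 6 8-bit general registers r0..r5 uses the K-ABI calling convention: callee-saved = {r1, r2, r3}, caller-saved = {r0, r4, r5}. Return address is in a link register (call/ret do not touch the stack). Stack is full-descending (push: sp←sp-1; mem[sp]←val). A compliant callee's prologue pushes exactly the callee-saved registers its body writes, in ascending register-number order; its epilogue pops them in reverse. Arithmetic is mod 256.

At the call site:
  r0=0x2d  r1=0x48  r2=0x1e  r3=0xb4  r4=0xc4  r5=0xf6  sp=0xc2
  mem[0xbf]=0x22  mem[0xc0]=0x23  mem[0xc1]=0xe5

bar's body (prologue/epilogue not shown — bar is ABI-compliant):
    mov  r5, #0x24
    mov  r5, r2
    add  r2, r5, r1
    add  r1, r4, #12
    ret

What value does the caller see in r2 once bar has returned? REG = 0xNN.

prologue: push r1 -> mem[0xc1]=0x48, sp=0xc1
prologue: push r2 -> mem[0xc0]=0x1e, sp=0xc0
body[0] mov  r5, #0x24 -> r5=0x24
body[1] mov  r5, r2 -> r5=0x1e
body[2] add  r2, r5, r1 -> r2=0x66
body[3] add  r1, r4, #12 -> r1=0xd0
epilogue: pop r2=0x1e, sp=0xc1
epilogue: pop r1=0x48, sp=0xc2
r2 is callee-saved -> restored

REG = 0x1e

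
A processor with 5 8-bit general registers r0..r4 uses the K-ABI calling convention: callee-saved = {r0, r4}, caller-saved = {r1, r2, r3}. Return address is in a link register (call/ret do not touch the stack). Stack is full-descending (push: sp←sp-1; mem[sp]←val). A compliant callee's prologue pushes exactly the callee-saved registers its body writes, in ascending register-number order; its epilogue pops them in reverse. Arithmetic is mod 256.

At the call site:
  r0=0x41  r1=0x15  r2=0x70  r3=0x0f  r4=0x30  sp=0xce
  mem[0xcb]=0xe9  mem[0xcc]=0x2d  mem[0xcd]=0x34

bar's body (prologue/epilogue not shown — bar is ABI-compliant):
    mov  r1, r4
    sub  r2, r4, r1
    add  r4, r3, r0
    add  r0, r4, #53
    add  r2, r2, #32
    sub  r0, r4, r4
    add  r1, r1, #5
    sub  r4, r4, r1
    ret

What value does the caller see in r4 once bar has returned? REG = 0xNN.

REG = 0x30

prologue: push r0 -> mem[0xcd]=0x41, sp=0xcd
prologue: push r4 -> mem[0xcc]=0x30, sp=0xcc
body[0] mov  r1, r4 -> r1=0x30
body[1] sub  r2, r4, r1 -> r2=0x00
body[2] add  r4, r3, r0 -> r4=0x50
body[3] add  r0, r4, #53 -> r0=0x85
body[4] add  r2, r2, #32 -> r2=0x20
body[5] sub  r0, r4, r4 -> r0=0x00
body[6] add  r1, r1, #5 -> r1=0x35
body[7] sub  r4, r4, r1 -> r4=0x1b
epilogue: pop r4=0x30, sp=0xcd
epilogue: pop r0=0x41, sp=0xce
r4 is callee-saved -> restored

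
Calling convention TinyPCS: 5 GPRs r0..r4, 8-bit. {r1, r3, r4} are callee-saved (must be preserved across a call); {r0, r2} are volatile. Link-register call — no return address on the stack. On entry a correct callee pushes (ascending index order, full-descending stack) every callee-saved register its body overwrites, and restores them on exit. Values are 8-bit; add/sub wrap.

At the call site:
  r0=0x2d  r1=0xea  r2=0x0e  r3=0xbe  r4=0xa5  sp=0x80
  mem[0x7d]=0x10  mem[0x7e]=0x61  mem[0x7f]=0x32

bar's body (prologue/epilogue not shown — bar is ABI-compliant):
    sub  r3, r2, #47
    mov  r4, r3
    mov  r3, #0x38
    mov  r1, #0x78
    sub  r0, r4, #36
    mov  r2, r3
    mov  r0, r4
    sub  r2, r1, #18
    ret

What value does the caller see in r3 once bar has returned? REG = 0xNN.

prologue: push r1 → mem[0x7f]=0xea, sp=0x7f
prologue: push r3 → mem[0x7e]=0xbe, sp=0x7e
prologue: push r4 → mem[0x7d]=0xa5, sp=0x7d
body[0] sub  r3, r2, #47 → r3=0xdf
body[1] mov  r4, r3 → r4=0xdf
body[2] mov  r3, #0x38 → r3=0x38
body[3] mov  r1, #0x78 → r1=0x78
body[4] sub  r0, r4, #36 → r0=0xbb
body[5] mov  r2, r3 → r2=0x38
body[6] mov  r0, r4 → r0=0xdf
body[7] sub  r2, r1, #18 → r2=0x66
epilogue: pop r4=0xa5, sp=0x7e
epilogue: pop r3=0xbe, sp=0x7f
epilogue: pop r1=0xea, sp=0x80
r3 is callee-saved → restored

REG = 0xbe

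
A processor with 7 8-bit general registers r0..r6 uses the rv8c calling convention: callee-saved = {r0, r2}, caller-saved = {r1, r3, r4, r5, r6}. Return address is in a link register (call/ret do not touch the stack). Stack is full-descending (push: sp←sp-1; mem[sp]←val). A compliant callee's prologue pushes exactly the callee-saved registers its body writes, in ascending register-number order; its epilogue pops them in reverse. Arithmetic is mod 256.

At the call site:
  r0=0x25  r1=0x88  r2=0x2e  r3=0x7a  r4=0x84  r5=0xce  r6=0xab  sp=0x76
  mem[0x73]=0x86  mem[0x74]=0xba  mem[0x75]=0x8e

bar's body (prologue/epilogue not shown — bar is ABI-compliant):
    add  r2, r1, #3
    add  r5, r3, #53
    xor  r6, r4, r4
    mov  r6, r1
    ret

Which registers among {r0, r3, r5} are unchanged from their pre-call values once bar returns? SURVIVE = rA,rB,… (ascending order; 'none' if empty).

prologue: push r2 -> mem[0x75]=0x2e, sp=0x75
body[0] add  r2, r1, #3 -> r2=0x8b
body[1] add  r5, r3, #53 -> r5=0xaf
body[2] xor  r6, r4, r4 -> r6=0x00
body[3] mov  r6, r1 -> r6=0x88
epilogue: pop r2=0x2e, sp=0x76
r0: callee-saved, written=False
r3: caller-saved, written=False
r5: caller-saved, written=True

SURVIVE = r0,r3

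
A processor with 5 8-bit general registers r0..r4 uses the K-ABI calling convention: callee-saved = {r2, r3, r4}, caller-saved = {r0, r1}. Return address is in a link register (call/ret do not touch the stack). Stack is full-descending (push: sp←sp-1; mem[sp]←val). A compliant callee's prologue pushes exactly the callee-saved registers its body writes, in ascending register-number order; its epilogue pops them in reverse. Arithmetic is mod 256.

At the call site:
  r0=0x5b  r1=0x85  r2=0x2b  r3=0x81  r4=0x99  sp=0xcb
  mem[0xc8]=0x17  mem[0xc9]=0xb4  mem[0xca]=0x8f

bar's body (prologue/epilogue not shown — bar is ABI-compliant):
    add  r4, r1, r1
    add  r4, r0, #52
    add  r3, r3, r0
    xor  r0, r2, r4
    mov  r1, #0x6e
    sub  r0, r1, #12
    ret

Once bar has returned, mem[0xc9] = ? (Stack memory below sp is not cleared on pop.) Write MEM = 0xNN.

MEM = 0x99

prologue: push r3 → mem[0xca]=0x81, sp=0xca
prologue: push r4 → mem[0xc9]=0x99, sp=0xc9
body[0] add  r4, r1, r1 → r4=0x0a
body[1] add  r4, r0, #52 → r4=0x8f
body[2] add  r3, r3, r0 → r3=0xdc
body[3] xor  r0, r2, r4 → r0=0xa4
body[4] mov  r1, #0x6e → r1=0x6e
body[5] sub  r0, r1, #12 → r0=0x62
epilogue: pop r4=0x99, sp=0xca
epilogue: pop r3=0x81, sp=0xcb
prologue pushed ['r3', 'r4'] at ['0xca', '0xc9']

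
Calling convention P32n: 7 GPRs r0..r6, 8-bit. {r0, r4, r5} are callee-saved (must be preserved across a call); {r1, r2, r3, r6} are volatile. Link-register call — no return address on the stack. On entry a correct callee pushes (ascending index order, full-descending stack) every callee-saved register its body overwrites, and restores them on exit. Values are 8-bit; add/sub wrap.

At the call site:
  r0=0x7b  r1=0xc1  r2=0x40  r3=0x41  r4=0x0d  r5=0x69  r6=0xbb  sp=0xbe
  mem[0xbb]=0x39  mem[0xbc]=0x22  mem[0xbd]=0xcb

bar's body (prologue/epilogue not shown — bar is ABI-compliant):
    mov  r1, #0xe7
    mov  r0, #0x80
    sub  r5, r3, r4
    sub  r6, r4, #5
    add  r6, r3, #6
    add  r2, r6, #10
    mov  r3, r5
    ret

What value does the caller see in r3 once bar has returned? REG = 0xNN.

prologue: push r0 -> mem[0xbd]=0x7b, sp=0xbd
prologue: push r5 -> mem[0xbc]=0x69, sp=0xbc
body[0] mov  r1, #0xe7 -> r1=0xe7
body[1] mov  r0, #0x80 -> r0=0x80
body[2] sub  r5, r3, r4 -> r5=0x34
body[3] sub  r6, r4, #5 -> r6=0x08
body[4] add  r6, r3, #6 -> r6=0x47
body[5] add  r2, r6, #10 -> r2=0x51
body[6] mov  r3, r5 -> r3=0x34
epilogue: pop r5=0x69, sp=0xbd
epilogue: pop r0=0x7b, sp=0xbe
r3 is caller-saved -> body value

REG = 0x34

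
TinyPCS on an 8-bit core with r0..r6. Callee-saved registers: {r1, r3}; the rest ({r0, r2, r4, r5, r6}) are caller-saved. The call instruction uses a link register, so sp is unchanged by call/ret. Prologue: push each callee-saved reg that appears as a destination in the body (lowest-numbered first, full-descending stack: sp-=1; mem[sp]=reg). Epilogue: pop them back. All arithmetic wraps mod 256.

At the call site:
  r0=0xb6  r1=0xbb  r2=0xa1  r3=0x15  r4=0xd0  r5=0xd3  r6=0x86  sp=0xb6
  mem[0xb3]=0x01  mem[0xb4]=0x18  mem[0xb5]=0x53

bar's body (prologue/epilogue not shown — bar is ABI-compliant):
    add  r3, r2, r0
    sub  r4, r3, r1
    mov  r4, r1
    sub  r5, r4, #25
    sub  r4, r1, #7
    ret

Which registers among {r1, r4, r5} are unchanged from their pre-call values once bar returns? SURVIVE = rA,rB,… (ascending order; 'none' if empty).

prologue: push r3 → mem[0xb5]=0x15, sp=0xb5
body[0] add  r3, r2, r0 → r3=0x57
body[1] sub  r4, r3, r1 → r4=0x9c
body[2] mov  r4, r1 → r4=0xbb
body[3] sub  r5, r4, #25 → r5=0xa2
body[4] sub  r4, r1, #7 → r4=0xb4
epilogue: pop r3=0x15, sp=0xb6
r1: callee-saved, written=False
r4: caller-saved, written=True
r5: caller-saved, written=True

SURVIVE = r1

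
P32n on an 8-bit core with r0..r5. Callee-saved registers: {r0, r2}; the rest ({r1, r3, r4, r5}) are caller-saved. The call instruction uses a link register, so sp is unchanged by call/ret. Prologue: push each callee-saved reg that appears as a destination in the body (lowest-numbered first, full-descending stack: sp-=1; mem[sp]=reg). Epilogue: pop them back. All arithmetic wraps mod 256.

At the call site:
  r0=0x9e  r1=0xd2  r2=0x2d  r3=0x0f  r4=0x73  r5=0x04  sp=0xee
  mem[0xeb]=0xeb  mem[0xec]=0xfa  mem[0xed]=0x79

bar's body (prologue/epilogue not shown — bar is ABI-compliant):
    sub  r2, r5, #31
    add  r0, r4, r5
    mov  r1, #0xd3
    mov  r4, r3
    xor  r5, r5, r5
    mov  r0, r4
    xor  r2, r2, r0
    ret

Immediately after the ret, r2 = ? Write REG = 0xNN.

REG = 0x2d

prologue: push r0 → mem[0xed]=0x9e, sp=0xed
prologue: push r2 → mem[0xec]=0x2d, sp=0xec
body[0] sub  r2, r5, #31 → r2=0xe5
body[1] add  r0, r4, r5 → r0=0x77
body[2] mov  r1, #0xd3 → r1=0xd3
body[3] mov  r4, r3 → r4=0x0f
body[4] xor  r5, r5, r5 → r5=0x00
body[5] mov  r0, r4 → r0=0x0f
body[6] xor  r2, r2, r0 → r2=0xea
epilogue: pop r2=0x2d, sp=0xed
epilogue: pop r0=0x9e, sp=0xee
r2 is callee-saved → restored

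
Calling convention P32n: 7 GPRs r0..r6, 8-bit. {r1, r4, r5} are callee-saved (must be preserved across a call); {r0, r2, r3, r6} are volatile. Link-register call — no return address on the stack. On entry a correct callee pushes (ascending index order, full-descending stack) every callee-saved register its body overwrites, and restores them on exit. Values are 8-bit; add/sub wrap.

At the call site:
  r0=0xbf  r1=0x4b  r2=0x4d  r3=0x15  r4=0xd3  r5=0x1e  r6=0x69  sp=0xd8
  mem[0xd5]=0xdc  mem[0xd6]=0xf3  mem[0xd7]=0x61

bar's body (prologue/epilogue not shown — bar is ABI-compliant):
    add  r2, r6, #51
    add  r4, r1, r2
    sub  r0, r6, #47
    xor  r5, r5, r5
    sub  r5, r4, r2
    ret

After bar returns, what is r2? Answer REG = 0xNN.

REG = 0x9c

prologue: push r4 -> mem[0xd7]=0xd3, sp=0xd7
prologue: push r5 -> mem[0xd6]=0x1e, sp=0xd6
body[0] add  r2, r6, #51 -> r2=0x9c
body[1] add  r4, r1, r2 -> r4=0xe7
body[2] sub  r0, r6, #47 -> r0=0x3a
body[3] xor  r5, r5, r5 -> r5=0x00
body[4] sub  r5, r4, r2 -> r5=0x4b
epilogue: pop r5=0x1e, sp=0xd7
epilogue: pop r4=0xd3, sp=0xd8
r2 is caller-saved -> body value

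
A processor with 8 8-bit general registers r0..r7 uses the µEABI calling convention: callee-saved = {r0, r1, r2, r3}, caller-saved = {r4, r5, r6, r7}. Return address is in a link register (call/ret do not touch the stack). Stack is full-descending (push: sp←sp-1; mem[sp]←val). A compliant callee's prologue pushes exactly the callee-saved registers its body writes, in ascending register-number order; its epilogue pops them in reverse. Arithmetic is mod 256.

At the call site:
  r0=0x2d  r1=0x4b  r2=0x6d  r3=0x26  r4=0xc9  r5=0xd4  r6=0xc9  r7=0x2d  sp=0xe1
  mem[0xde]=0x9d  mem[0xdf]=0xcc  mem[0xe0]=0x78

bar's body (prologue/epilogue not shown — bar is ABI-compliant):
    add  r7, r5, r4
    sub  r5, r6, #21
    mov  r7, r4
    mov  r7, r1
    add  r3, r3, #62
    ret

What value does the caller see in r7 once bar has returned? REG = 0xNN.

prologue: push r3 -> mem[0xe0]=0x26, sp=0xe0
body[0] add  r7, r5, r4 -> r7=0x9d
body[1] sub  r5, r6, #21 -> r5=0xb4
body[2] mov  r7, r4 -> r7=0xc9
body[3] mov  r7, r1 -> r7=0x4b
body[4] add  r3, r3, #62 -> r3=0x64
epilogue: pop r3=0x26, sp=0xe1
r7 is caller-saved -> body value

REG = 0x4b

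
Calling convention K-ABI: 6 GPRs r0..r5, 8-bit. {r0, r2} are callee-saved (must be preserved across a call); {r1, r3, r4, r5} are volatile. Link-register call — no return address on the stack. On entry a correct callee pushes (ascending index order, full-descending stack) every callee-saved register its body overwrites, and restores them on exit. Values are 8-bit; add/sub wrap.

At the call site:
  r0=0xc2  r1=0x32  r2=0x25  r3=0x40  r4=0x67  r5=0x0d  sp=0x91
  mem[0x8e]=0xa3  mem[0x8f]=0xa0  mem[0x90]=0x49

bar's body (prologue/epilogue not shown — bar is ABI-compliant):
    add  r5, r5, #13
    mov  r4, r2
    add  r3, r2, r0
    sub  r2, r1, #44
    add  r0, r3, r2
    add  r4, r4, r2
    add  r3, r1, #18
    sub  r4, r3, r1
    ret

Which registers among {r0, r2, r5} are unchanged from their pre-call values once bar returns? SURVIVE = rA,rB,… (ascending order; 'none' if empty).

SURVIVE = r0,r2

prologue: push r0 → mem[0x90]=0xc2, sp=0x90
prologue: push r2 → mem[0x8f]=0x25, sp=0x8f
body[0] add  r5, r5, #13 → r5=0x1a
body[1] mov  r4, r2 → r4=0x25
body[2] add  r3, r2, r0 → r3=0xe7
body[3] sub  r2, r1, #44 → r2=0x06
body[4] add  r0, r3, r2 → r0=0xed
body[5] add  r4, r4, r2 → r4=0x2b
body[6] add  r3, r1, #18 → r3=0x44
body[7] sub  r4, r3, r1 → r4=0x12
epilogue: pop r2=0x25, sp=0x90
epilogue: pop r0=0xc2, sp=0x91
r0: callee-saved, written=True
r2: callee-saved, written=True
r5: caller-saved, written=True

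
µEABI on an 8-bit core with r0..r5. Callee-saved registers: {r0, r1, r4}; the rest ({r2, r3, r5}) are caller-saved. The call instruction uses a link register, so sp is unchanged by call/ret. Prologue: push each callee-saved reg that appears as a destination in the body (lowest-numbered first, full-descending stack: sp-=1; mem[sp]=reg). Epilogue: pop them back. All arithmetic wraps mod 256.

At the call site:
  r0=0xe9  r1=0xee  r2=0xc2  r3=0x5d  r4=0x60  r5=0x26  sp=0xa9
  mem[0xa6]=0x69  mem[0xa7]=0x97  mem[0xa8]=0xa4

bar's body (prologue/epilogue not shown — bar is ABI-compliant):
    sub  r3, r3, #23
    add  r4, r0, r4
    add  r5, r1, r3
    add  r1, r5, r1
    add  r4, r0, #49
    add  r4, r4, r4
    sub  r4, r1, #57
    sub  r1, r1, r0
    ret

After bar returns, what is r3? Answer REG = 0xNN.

REG = 0x46

prologue: push r1 → mem[0xa8]=0xee, sp=0xa8
prologue: push r4 → mem[0xa7]=0x60, sp=0xa7
body[0] sub  r3, r3, #23 → r3=0x46
body[1] add  r4, r0, r4 → r4=0x49
body[2] add  r5, r1, r3 → r5=0x34
body[3] add  r1, r5, r1 → r1=0x22
body[4] add  r4, r0, #49 → r4=0x1a
body[5] add  r4, r4, r4 → r4=0x34
body[6] sub  r4, r1, #57 → r4=0xe9
body[7] sub  r1, r1, r0 → r1=0x39
epilogue: pop r4=0x60, sp=0xa8
epilogue: pop r1=0xee, sp=0xa9
r3 is caller-saved → body value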